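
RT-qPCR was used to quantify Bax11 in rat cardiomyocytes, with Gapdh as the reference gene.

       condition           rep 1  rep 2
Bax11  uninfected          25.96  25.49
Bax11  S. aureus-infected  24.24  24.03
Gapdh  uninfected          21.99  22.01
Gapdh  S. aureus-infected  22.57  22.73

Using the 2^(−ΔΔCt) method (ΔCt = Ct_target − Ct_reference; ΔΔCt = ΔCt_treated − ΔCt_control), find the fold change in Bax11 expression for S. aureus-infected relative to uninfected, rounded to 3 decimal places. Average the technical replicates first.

4.724

Mean Ct: Bax11 uninfected 25.725; Bax11 S. aureus-infected 24.135; Gapdh uninfected 22.000; Gapdh S. aureus-infected 22.650
ΔCt(uninfected) = 25.725 − 22.000 = 3.725
ΔCt(S. aureus-infected) = 24.135 − 22.650 = 1.485
ΔΔCt = 1.485 − 3.725 = -2.240
Fold change = 2^(−(-2.240)) = 2^2.240 = 4.7240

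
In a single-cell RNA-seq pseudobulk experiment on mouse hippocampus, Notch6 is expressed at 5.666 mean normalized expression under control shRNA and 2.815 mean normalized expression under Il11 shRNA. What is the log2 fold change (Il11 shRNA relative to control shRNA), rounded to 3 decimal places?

-1.009

Fold change = 2.815 / 5.666 = 0.4968
log2(0.4968) = -1.0092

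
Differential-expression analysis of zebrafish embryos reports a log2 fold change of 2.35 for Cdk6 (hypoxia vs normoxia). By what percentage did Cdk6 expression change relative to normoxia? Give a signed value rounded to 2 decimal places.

409.82%

Fold change = 2^(2.35) = 5.0982
Percent change = (FC − 1) × 100% = (5.0982 − 1) × 100 = 409.82%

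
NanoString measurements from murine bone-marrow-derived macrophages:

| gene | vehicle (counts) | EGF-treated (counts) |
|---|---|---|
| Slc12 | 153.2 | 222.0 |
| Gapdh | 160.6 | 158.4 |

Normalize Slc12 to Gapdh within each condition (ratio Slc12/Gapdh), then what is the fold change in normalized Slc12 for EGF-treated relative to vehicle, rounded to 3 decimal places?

Slc12/Gapdh (vehicle) = 153.2 / 160.6 = 0.95392
Slc12/Gapdh (EGF-treated) = 222.0 / 158.4 = 1.4015
Fold change = 1.4015 / 0.95392 = 1.4692

1.469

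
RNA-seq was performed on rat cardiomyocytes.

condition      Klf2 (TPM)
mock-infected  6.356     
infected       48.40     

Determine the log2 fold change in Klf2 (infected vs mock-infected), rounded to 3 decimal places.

Fold change = 48.40 / 6.356 = 7.6149
log2(7.6149) = 2.9288

2.929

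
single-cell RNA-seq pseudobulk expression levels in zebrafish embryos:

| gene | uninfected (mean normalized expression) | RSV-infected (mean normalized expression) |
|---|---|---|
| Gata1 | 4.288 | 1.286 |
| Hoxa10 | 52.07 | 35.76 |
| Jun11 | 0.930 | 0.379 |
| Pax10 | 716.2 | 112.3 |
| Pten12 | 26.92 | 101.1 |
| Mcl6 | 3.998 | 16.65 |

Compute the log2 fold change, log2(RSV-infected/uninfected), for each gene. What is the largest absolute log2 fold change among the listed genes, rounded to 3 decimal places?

log2(1.286/4.288) = -1.737  (Gata1)
log2(35.76/52.07) = -0.542  (Hoxa10)
log2(0.379/0.930) = -1.295  (Jun11)
log2(112.3/716.2) = -2.673  (Pax10)
log2(101.1/26.92) = 1.909  (Pten12)
log2(16.65/3.998) = 2.058  (Mcl6)
The largest magnitude belongs to Pax10.

2.673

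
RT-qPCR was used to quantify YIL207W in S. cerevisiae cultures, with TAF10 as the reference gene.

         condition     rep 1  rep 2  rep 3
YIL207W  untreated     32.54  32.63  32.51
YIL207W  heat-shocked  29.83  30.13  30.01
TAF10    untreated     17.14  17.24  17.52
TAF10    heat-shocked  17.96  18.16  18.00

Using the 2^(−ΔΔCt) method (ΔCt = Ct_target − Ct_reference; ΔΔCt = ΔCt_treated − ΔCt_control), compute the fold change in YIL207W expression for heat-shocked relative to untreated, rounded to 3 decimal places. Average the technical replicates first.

Mean Ct: YIL207W untreated 32.560; YIL207W heat-shocked 29.990; TAF10 untreated 17.300; TAF10 heat-shocked 18.040
ΔCt(untreated) = 32.560 − 17.300 = 15.260
ΔCt(heat-shocked) = 29.990 − 18.040 = 11.950
ΔΔCt = 11.950 − 15.260 = -3.310
Fold change = 2^(−(-3.310)) = 2^3.310 = 9.9177

9.918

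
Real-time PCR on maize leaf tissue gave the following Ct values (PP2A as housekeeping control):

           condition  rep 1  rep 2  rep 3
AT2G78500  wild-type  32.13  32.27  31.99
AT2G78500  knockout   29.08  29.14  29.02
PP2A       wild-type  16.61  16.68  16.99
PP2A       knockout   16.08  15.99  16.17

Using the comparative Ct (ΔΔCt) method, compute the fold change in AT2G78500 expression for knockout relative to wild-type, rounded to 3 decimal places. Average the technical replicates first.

5.169

Mean Ct: AT2G78500 wild-type 32.130; AT2G78500 knockout 29.080; PP2A wild-type 16.760; PP2A knockout 16.080
ΔCt(wild-type) = 32.130 − 16.760 = 15.370
ΔCt(knockout) = 29.080 − 16.080 = 13.000
ΔΔCt = 13.000 − 15.370 = -2.370
Fold change = 2^(−(-2.370)) = 2^2.370 = 5.1694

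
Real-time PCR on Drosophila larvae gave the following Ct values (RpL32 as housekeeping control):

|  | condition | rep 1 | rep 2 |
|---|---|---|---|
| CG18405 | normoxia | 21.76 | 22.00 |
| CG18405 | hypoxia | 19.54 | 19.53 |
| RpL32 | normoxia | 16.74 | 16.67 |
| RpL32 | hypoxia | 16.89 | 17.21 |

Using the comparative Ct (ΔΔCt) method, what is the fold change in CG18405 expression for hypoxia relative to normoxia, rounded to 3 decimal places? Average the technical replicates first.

Mean Ct: CG18405 normoxia 21.880; CG18405 hypoxia 19.535; RpL32 normoxia 16.705; RpL32 hypoxia 17.050
ΔCt(normoxia) = 21.880 − 16.705 = 5.175
ΔCt(hypoxia) = 19.535 − 17.050 = 2.485
ΔΔCt = 2.485 − 5.175 = -2.690
Fold change = 2^(−(-2.690)) = 2^2.690 = 6.4531

6.453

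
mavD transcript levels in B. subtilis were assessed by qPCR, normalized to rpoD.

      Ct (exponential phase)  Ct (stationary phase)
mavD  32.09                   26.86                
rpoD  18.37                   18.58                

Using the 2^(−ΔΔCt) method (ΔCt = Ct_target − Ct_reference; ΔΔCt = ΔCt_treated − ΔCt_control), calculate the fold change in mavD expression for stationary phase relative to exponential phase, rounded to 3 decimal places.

ΔCt(exponential phase) = 32.090 − 18.370 = 13.720
ΔCt(stationary phase) = 26.860 − 18.580 = 8.280
ΔΔCt = 8.280 − 13.720 = -5.440
Fold change = 2^(−(-5.440)) = 2^5.440 = 43.4113

43.411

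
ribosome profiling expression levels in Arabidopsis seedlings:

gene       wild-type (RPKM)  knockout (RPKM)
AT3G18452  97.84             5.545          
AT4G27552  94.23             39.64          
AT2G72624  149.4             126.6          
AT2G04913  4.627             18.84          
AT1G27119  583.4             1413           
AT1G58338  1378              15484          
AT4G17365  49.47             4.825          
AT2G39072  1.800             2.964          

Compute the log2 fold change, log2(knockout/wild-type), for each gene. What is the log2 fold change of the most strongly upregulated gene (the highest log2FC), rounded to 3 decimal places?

log2(5.545/97.84) = -4.141  (AT3G18452)
log2(39.64/94.23) = -1.249  (AT4G27552)
log2(126.6/149.4) = -0.239  (AT2G72624)
log2(18.84/4.627) = 2.026  (AT2G04913)
log2(1413/583.4) = 1.276  (AT1G27119)
log2(15484/1378) = 3.490  (AT1G58338)
log2(4.825/49.47) = -3.358  (AT4G17365)
log2(2.964/1.800) = 0.720  (AT2G39072)
AT1G58338 is most strongly upregulated.

3.490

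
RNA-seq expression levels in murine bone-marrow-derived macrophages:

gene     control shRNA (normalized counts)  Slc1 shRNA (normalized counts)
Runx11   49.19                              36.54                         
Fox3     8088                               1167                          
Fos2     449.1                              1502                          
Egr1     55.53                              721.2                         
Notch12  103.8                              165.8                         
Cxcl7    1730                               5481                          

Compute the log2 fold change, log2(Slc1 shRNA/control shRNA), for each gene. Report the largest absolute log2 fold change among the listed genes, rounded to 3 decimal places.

log2(36.54/49.19) = -0.429  (Runx11)
log2(1167/8088) = -2.793  (Fox3)
log2(1502/449.1) = 1.742  (Fos2)
log2(721.2/55.53) = 3.699  (Egr1)
log2(165.8/103.8) = 0.676  (Notch12)
log2(5481/1730) = 1.664  (Cxcl7)
The largest magnitude belongs to Egr1.

3.699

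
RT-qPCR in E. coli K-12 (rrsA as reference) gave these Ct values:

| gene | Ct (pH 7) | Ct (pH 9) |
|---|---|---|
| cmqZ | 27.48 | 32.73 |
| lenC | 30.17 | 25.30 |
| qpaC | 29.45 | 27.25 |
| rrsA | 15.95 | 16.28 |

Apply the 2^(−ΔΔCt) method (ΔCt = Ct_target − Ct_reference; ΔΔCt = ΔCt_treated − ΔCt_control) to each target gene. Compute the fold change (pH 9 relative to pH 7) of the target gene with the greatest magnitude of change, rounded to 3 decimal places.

36.758

cmqZ: ΔΔCt = (32.73−16.28) − (27.48−15.95) = 16.45 − 11.53 = 4.92; fold change = 2^-4.92 = 0.033
lenC: ΔΔCt = (25.30−16.28) − (30.17−15.95) = 9.02 − 14.22 = -5.20; fold change = 2^5.20 = 36.758
qpaC: ΔΔCt = (27.25−16.28) − (29.45−15.95) = 10.97 − 13.50 = -2.53; fold change = 2^2.53 = 5.776
lenC has the largest |ΔΔCt| = 5.20.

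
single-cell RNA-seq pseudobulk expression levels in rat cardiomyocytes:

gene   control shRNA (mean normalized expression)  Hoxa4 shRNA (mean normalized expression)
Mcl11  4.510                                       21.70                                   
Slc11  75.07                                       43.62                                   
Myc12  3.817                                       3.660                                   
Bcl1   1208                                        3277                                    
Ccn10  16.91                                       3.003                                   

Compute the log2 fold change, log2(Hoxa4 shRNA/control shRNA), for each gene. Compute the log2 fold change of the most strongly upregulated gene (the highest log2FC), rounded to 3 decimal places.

2.266

log2(21.70/4.510) = 2.266  (Mcl11)
log2(43.62/75.07) = -0.783  (Slc11)
log2(3.660/3.817) = -0.061  (Myc12)
log2(3277/1208) = 1.440  (Bcl1)
log2(3.003/16.91) = -2.493  (Ccn10)
Mcl11 is most strongly upregulated.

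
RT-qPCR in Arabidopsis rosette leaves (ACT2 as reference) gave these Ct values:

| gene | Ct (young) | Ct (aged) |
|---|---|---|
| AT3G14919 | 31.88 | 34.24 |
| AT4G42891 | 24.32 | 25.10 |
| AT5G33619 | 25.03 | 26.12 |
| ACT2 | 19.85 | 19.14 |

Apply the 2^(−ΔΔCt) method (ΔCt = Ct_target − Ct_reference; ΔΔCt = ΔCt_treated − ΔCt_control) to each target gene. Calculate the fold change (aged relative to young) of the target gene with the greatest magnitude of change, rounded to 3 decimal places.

0.119

AT3G14919: ΔΔCt = (34.24−19.14) − (31.88−19.85) = 15.10 − 12.03 = 3.07; fold change = 2^-3.07 = 0.119
AT4G42891: ΔΔCt = (25.10−19.14) − (24.32−19.85) = 5.96 − 4.47 = 1.49; fold change = 2^-1.49 = 0.356
AT5G33619: ΔΔCt = (26.12−19.14) − (25.03−19.85) = 6.98 − 5.18 = 1.80; fold change = 2^-1.80 = 0.287
AT3G14919 has the largest |ΔΔCt| = 3.07.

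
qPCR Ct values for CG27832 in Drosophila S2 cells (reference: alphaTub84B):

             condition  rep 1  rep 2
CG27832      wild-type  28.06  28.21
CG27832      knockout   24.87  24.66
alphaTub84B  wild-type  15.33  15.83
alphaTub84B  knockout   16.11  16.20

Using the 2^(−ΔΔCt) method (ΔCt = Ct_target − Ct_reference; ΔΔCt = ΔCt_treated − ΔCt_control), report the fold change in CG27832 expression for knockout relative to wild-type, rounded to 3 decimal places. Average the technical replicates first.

15.402

Mean Ct: CG27832 wild-type 28.135; CG27832 knockout 24.765; alphaTub84B wild-type 15.580; alphaTub84B knockout 16.155
ΔCt(wild-type) = 28.135 − 15.580 = 12.555
ΔCt(knockout) = 24.765 − 16.155 = 8.610
ΔΔCt = 8.610 − 12.555 = -3.945
Fold change = 2^(−(-3.945)) = 2^3.945 = 15.4015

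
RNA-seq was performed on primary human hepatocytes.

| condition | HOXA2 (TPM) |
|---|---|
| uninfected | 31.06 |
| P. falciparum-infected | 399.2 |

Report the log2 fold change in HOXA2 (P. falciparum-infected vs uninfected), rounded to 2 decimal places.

3.68

Fold change = 399.2 / 31.06 = 12.8525
log2(12.8525) = 3.684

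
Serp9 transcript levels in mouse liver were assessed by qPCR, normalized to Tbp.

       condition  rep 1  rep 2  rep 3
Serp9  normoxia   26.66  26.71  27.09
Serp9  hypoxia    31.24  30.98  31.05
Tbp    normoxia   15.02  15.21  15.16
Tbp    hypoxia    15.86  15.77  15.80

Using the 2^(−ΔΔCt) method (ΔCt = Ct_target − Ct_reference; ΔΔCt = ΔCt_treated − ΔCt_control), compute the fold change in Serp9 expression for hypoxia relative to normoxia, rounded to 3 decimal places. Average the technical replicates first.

0.083

Mean Ct: Serp9 normoxia 26.820; Serp9 hypoxia 31.090; Tbp normoxia 15.130; Tbp hypoxia 15.810
ΔCt(normoxia) = 26.820 − 15.130 = 11.690
ΔCt(hypoxia) = 31.090 − 15.810 = 15.280
ΔΔCt = 15.280 − 11.690 = 3.590
Fold change = 2^(−3.590) = 0.0830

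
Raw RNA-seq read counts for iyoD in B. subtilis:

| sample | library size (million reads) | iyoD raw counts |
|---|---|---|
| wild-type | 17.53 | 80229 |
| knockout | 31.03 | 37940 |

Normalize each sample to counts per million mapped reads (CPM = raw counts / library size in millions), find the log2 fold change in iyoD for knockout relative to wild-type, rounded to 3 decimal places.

-1.904

CPM(wild-type) = 80229 / 17.53 = 4576.6686
CPM(knockout) = 37940 / 31.03 = 1222.6877
Fold change = 1222.6877 / 4576.6686 = 0.26716
log2(0.26716) = -1.9042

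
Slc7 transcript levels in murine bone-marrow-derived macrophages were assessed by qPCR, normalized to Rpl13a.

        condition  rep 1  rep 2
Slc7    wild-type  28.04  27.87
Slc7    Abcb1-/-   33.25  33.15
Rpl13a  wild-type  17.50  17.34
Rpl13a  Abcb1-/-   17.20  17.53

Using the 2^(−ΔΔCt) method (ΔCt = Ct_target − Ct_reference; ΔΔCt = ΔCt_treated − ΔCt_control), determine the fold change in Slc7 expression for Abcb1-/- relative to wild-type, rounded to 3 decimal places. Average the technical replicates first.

0.025

Mean Ct: Slc7 wild-type 27.955; Slc7 Abcb1-/- 33.200; Rpl13a wild-type 17.420; Rpl13a Abcb1-/- 17.365
ΔCt(wild-type) = 27.955 − 17.420 = 10.535
ΔCt(Abcb1-/-) = 33.200 − 17.365 = 15.835
ΔΔCt = 15.835 − 10.535 = 5.300
Fold change = 2^(−5.300) = 0.0254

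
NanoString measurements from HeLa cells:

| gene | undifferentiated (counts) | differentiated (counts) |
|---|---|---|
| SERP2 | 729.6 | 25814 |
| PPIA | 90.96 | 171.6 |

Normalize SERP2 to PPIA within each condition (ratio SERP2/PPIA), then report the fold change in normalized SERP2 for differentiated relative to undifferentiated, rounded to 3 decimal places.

SERP2/PPIA (undifferentiated) = 729.6 / 90.96 = 8.0211
SERP2/PPIA (differentiated) = 25814 / 171.6 = 150.43
Fold change = 150.43 / 8.0211 = 18.7544

18.754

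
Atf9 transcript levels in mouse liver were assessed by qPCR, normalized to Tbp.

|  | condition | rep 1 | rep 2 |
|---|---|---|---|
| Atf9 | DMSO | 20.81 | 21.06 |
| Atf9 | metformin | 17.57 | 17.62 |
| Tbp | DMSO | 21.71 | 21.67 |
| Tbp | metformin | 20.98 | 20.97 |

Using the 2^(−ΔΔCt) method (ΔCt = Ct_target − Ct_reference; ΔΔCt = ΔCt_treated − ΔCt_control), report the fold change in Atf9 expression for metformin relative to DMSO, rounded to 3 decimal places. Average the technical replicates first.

6.169

Mean Ct: Atf9 DMSO 20.935; Atf9 metformin 17.595; Tbp DMSO 21.690; Tbp metformin 20.975
ΔCt(DMSO) = 20.935 − 21.690 = -0.755
ΔCt(metformin) = 17.595 − 20.975 = -3.380
ΔΔCt = -3.380 − (-0.755) = -2.625
Fold change = 2^(−(-2.625)) = 2^2.625 = 6.1688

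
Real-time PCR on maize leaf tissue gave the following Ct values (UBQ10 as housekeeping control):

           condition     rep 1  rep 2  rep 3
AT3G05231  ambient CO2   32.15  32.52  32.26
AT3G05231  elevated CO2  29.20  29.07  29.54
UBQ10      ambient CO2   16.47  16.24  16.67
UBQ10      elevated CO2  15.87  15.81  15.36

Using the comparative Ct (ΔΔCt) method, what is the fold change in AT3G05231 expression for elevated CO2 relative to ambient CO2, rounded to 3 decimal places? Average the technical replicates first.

4.790

Mean Ct: AT3G05231 ambient CO2 32.310; AT3G05231 elevated CO2 29.270; UBQ10 ambient CO2 16.460; UBQ10 elevated CO2 15.680
ΔCt(ambient CO2) = 32.310 − 16.460 = 15.850
ΔCt(elevated CO2) = 29.270 − 15.680 = 13.590
ΔΔCt = 13.590 − 15.850 = -2.260
Fold change = 2^(−(-2.260)) = 2^2.260 = 4.7899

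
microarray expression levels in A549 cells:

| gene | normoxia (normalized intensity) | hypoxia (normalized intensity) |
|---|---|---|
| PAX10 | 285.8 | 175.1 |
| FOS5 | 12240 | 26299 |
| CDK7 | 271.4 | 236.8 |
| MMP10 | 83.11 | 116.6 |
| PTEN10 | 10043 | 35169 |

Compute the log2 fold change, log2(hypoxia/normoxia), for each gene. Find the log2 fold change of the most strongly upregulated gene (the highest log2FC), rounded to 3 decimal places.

1.808

log2(175.1/285.8) = -0.707  (PAX10)
log2(26299/12240) = 1.103  (FOS5)
log2(236.8/271.4) = -0.197  (CDK7)
log2(116.6/83.11) = 0.488  (MMP10)
log2(35169/10043) = 1.808  (PTEN10)
PTEN10 is most strongly upregulated.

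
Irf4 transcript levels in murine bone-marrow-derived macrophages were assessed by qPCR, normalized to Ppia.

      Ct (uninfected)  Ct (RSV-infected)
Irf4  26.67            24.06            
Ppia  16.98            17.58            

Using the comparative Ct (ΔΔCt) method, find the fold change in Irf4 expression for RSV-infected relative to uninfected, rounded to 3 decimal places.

9.254

ΔCt(uninfected) = 26.670 − 16.980 = 9.690
ΔCt(RSV-infected) = 24.060 − 17.580 = 6.480
ΔΔCt = 6.480 − 9.690 = -3.210
Fold change = 2^(−(-3.210)) = 2^3.210 = 9.2535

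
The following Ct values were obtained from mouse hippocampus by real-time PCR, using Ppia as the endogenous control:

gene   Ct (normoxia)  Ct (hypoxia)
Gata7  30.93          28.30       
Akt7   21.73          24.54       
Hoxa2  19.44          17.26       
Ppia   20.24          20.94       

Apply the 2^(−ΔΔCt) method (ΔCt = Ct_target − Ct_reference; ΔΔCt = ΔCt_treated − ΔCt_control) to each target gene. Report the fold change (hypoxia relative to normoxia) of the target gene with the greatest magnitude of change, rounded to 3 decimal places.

10.056

Gata7: ΔΔCt = (28.30−20.94) − (30.93−20.24) = 7.36 − 10.69 = -3.33; fold change = 2^3.33 = 10.056
Akt7: ΔΔCt = (24.54−20.94) − (21.73−20.24) = 3.60 − 1.49 = 2.11; fold change = 2^-2.11 = 0.232
Hoxa2: ΔΔCt = (17.26−20.94) − (19.44−20.24) = -3.68 − (-0.80) = -2.88; fold change = 2^2.88 = 7.362
Gata7 has the largest |ΔΔCt| = 3.33.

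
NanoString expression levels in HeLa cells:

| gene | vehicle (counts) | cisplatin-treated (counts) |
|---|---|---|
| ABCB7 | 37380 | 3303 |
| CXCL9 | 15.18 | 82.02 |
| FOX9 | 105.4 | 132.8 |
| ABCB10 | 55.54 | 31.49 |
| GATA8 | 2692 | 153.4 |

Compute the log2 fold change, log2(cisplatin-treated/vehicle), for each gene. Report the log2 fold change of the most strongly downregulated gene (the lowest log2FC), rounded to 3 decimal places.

log2(3303/37380) = -3.500  (ABCB7)
log2(82.02/15.18) = 2.434  (CXCL9)
log2(132.8/105.4) = 0.333  (FOX9)
log2(31.49/55.54) = -0.819  (ABCB10)
log2(153.4/2692) = -4.133  (GATA8)
GATA8 is most strongly downregulated.

-4.133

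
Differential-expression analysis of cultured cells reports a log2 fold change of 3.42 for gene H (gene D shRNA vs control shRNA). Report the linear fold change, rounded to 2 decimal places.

Fold change = 2^(3.42) = 10.703

10.70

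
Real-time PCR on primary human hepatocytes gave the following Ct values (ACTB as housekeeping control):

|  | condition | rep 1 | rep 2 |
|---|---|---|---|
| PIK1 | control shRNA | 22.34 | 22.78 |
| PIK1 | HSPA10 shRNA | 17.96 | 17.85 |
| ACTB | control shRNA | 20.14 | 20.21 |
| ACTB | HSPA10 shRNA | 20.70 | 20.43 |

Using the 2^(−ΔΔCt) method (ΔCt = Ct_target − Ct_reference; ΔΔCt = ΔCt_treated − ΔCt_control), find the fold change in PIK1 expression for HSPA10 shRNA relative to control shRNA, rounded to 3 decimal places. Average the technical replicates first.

33.014

Mean Ct: PIK1 control shRNA 22.560; PIK1 HSPA10 shRNA 17.905; ACTB control shRNA 20.175; ACTB HSPA10 shRNA 20.565
ΔCt(control shRNA) = 22.560 − 20.175 = 2.385
ΔCt(HSPA10 shRNA) = 17.905 − 20.565 = -2.660
ΔΔCt = -2.660 − 2.385 = -5.045
Fold change = 2^(−(-5.045)) = 2^5.045 = 33.0139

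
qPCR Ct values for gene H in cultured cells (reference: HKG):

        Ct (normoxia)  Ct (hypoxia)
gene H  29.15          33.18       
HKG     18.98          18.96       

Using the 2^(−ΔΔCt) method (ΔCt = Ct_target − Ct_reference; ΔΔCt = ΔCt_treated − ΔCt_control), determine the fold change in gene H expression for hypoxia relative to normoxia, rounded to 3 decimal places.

ΔCt(normoxia) = 29.150 − 18.980 = 10.170
ΔCt(hypoxia) = 33.180 − 18.960 = 14.220
ΔΔCt = 14.220 − 10.170 = 4.050
Fold change = 2^(−4.050) = 0.0604

0.060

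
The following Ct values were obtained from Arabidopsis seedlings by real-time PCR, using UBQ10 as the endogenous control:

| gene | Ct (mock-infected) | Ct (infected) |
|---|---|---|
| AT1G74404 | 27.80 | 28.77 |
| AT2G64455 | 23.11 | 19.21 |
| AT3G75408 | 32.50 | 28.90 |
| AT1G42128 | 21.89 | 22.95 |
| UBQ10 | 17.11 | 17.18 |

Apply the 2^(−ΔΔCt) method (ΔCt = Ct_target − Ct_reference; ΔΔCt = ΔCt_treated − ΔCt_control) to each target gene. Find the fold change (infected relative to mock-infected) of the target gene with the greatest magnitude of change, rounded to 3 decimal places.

AT1G74404: ΔΔCt = (28.77−17.18) − (27.80−17.11) = 11.59 − 10.69 = 0.90; fold change = 2^-0.90 = 0.536
AT2G64455: ΔΔCt = (19.21−17.18) − (23.11−17.11) = 2.03 − 6.00 = -3.97; fold change = 2^3.97 = 15.671
AT3G75408: ΔΔCt = (28.90−17.18) − (32.50−17.11) = 11.72 − 15.39 = -3.67; fold change = 2^3.67 = 12.729
AT1G42128: ΔΔCt = (22.95−17.18) − (21.89−17.11) = 5.77 − 4.78 = 0.99; fold change = 2^-0.99 = 0.503
AT2G64455 has the largest |ΔΔCt| = 3.97.

15.671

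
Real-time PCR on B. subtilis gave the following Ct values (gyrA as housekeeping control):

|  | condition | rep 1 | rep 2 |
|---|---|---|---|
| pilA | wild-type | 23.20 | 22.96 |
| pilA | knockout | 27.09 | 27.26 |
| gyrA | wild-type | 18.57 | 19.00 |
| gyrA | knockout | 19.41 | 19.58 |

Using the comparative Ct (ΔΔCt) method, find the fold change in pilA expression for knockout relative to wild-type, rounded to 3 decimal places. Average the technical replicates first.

Mean Ct: pilA wild-type 23.080; pilA knockout 27.175; gyrA wild-type 18.785; gyrA knockout 19.495
ΔCt(wild-type) = 23.080 − 18.785 = 4.295
ΔCt(knockout) = 27.175 − 19.495 = 7.680
ΔΔCt = 7.680 − 4.295 = 3.385
Fold change = 2^(−3.385) = 0.0957

0.096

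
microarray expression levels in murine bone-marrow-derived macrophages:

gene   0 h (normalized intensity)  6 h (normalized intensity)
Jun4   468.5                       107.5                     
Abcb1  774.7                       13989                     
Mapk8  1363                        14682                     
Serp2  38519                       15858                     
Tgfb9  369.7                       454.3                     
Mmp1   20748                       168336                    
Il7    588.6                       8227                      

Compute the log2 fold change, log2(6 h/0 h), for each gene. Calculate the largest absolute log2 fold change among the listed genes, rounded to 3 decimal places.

4.175

log2(107.5/468.5) = -2.124  (Jun4)
log2(13989/774.7) = 4.175  (Abcb1)
log2(14682/1363) = 3.429  (Mapk8)
log2(15858/38519) = -1.280  (Serp2)
log2(454.3/369.7) = 0.297  (Tgfb9)
log2(168336/20748) = 3.020  (Mmp1)
log2(8227/588.6) = 3.805  (Il7)
The largest magnitude belongs to Abcb1.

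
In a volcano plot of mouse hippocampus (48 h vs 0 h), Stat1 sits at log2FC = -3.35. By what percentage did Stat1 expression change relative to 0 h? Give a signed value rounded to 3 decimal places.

Fold change = 2^(-3.35) = 0.0981
Percent change = (FC − 1) × 100% = (0.0981 − 1) × 100 = -90.193%

-90.193%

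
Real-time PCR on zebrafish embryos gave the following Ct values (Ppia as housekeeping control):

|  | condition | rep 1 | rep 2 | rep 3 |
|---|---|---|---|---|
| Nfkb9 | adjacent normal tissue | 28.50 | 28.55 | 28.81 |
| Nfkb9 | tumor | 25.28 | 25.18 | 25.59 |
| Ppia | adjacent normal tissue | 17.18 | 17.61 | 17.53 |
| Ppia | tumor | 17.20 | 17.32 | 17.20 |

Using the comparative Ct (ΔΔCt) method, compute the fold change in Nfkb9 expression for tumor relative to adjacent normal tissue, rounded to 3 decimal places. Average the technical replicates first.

Mean Ct: Nfkb9 adjacent normal tissue 28.620; Nfkb9 tumor 25.350; Ppia adjacent normal tissue 17.440; Ppia tumor 17.240
ΔCt(adjacent normal tissue) = 28.620 − 17.440 = 11.180
ΔCt(tumor) = 25.350 − 17.240 = 8.110
ΔΔCt = 8.110 − 11.180 = -3.070
Fold change = 2^(−(-3.070)) = 2^3.070 = 8.3977

8.398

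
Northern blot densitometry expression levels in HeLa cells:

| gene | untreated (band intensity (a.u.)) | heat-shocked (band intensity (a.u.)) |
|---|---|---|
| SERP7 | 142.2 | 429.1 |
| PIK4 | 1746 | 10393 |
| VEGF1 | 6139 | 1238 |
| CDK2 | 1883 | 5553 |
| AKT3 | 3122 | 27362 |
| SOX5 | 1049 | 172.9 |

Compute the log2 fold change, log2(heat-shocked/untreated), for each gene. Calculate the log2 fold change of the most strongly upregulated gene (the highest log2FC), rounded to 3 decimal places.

3.132

log2(429.1/142.2) = 1.593  (SERP7)
log2(10393/1746) = 2.573  (PIK4)
log2(1238/6139) = -2.310  (VEGF1)
log2(5553/1883) = 1.560  (CDK2)
log2(27362/3122) = 3.132  (AKT3)
log2(172.9/1049) = -2.601  (SOX5)
AKT3 is most strongly upregulated.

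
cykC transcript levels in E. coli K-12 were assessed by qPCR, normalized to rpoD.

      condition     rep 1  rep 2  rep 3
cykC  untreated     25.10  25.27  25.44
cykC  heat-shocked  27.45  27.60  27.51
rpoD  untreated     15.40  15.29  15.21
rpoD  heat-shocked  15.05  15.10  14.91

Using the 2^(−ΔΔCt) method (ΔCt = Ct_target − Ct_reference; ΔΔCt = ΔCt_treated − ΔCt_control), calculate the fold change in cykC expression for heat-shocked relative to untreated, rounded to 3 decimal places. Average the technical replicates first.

0.173

Mean Ct: cykC untreated 25.270; cykC heat-shocked 27.520; rpoD untreated 15.300; rpoD heat-shocked 15.020
ΔCt(untreated) = 25.270 − 15.300 = 9.970
ΔCt(heat-shocked) = 27.520 − 15.020 = 12.500
ΔΔCt = 12.500 − 9.970 = 2.530
Fold change = 2^(−2.530) = 0.1731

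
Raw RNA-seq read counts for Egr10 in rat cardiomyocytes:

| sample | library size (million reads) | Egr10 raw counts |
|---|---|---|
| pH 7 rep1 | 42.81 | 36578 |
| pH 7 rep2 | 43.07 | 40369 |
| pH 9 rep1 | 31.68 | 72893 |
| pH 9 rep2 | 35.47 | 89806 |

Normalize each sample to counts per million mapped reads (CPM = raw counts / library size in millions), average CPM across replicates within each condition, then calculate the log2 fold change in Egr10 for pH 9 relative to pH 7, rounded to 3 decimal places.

CPM(pH 7 rep1) = 36578 / 42.81 = 854.4265
CPM(pH 7 rep2) = 40369 / 43.07 = 937.2881
CPM(pH 9 rep1) = 72893 / 31.68 = 2300.9154
CPM(pH 9 rep2) = 89806 / 35.47 = 2531.8861
mean CPM(pH 7) = 895.8573; mean CPM(pH 9) = 2416.4008
Fold change = 2416.4008 / 895.8573 = 2.69731
log2(2.69731) = 1.4315

1.432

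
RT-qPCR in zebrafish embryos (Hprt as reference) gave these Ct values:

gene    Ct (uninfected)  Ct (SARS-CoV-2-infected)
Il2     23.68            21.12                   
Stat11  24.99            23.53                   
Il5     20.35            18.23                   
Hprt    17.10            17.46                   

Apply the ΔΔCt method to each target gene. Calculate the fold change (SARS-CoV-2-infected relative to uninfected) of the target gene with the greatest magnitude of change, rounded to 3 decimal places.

Il2: ΔΔCt = (21.12−17.46) − (23.68−17.10) = 3.66 − 6.58 = -2.92; fold change = 2^2.92 = 7.568
Stat11: ΔΔCt = (23.53−17.46) − (24.99−17.10) = 6.07 − 7.89 = -1.82; fold change = 2^1.82 = 3.531
Il5: ΔΔCt = (18.23−17.46) − (20.35−17.10) = 0.77 − 3.25 = -2.48; fold change = 2^2.48 = 5.579
Il2 has the largest |ΔΔCt| = 2.92.

7.568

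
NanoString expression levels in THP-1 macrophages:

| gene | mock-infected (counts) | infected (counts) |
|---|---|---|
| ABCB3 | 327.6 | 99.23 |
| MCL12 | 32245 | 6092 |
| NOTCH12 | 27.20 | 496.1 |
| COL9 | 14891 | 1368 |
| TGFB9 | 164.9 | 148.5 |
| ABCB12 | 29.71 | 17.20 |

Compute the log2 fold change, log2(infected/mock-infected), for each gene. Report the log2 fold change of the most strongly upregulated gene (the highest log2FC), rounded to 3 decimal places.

log2(99.23/327.6) = -1.723  (ABCB3)
log2(6092/32245) = -2.404  (MCL12)
log2(496.1/27.20) = 4.189  (NOTCH12)
log2(1368/14891) = -3.444  (COL9)
log2(148.5/164.9) = -0.151  (TGFB9)
log2(17.20/29.71) = -0.789  (ABCB12)
NOTCH12 is most strongly upregulated.

4.189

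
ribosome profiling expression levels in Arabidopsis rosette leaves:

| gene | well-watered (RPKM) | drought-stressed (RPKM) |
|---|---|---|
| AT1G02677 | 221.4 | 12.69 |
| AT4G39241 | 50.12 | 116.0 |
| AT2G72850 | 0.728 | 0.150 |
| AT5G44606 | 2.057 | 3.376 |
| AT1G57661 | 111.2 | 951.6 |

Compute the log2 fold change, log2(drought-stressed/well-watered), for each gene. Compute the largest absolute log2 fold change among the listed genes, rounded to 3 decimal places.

4.125

log2(12.69/221.4) = -4.125  (AT1G02677)
log2(116.0/50.12) = 1.211  (AT4G39241)
log2(0.150/0.728) = -2.279  (AT2G72850)
log2(3.376/2.057) = 0.715  (AT5G44606)
log2(951.6/111.2) = 3.097  (AT1G57661)
The largest magnitude belongs to AT1G02677.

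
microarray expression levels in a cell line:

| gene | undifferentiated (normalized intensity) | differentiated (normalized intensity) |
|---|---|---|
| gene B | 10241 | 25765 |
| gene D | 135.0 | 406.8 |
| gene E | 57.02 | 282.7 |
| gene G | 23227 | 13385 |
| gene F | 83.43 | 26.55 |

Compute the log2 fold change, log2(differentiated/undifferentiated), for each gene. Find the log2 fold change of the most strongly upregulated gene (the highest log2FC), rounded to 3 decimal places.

log2(25765/10241) = 1.331  (gene B)
log2(406.8/135.0) = 1.591  (gene D)
log2(282.7/57.02) = 2.310  (gene E)
log2(13385/23227) = -0.795  (gene G)
log2(26.55/83.43) = -1.652  (gene F)
gene E is most strongly upregulated.

2.310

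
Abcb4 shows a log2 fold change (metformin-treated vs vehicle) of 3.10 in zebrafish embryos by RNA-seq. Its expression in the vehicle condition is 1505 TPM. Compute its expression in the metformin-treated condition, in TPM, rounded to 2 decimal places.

Fold change = 2^(3.10) = 8.5742
metformin-treated expression = 1505 × 8.5742 = 12904.15

12904.15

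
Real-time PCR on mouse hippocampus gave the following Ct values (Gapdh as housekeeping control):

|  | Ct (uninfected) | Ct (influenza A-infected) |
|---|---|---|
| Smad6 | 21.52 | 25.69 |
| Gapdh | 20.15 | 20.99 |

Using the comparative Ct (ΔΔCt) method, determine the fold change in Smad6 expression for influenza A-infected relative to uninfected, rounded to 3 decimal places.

ΔCt(uninfected) = 21.520 − 20.150 = 1.370
ΔCt(influenza A-infected) = 25.690 − 20.990 = 4.700
ΔΔCt = 4.700 − 1.370 = 3.330
Fold change = 2^(−3.330) = 0.0994

0.099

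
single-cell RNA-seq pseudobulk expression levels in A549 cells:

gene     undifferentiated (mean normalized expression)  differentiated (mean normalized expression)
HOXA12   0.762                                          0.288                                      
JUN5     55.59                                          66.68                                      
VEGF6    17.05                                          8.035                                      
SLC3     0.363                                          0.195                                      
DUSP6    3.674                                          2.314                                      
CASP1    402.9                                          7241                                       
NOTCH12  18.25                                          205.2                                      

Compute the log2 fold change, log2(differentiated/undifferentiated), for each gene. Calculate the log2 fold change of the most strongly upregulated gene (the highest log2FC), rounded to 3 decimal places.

log2(0.288/0.762) = -1.404  (HOXA12)
log2(66.68/55.59) = 0.262  (JUN5)
log2(8.035/17.05) = -1.085  (VEGF6)
log2(0.195/0.363) = -0.896  (SLC3)
log2(2.314/3.674) = -0.667  (DUSP6)
log2(7241/402.9) = 4.168  (CASP1)
log2(205.2/18.25) = 3.491  (NOTCH12)
CASP1 is most strongly upregulated.

4.168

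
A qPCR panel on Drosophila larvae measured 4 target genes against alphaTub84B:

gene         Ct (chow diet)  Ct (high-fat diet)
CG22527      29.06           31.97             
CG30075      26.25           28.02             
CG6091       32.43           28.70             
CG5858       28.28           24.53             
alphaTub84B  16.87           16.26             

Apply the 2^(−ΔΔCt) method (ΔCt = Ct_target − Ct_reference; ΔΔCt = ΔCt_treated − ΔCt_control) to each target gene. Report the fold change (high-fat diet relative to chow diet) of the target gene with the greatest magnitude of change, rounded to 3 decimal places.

0.087

CG22527: ΔΔCt = (31.97−16.26) − (29.06−16.87) = 15.71 − 12.19 = 3.52; fold change = 2^-3.52 = 0.087
CG30075: ΔΔCt = (28.02−16.26) − (26.25−16.87) = 11.76 − 9.38 = 2.38; fold change = 2^-2.38 = 0.192
CG6091: ΔΔCt = (28.70−16.26) − (32.43−16.87) = 12.44 − 15.56 = -3.12; fold change = 2^3.12 = 8.694
CG5858: ΔΔCt = (24.53−16.26) − (28.28−16.87) = 8.27 − 11.41 = -3.14; fold change = 2^3.14 = 8.815
CG22527 has the largest |ΔΔCt| = 3.52.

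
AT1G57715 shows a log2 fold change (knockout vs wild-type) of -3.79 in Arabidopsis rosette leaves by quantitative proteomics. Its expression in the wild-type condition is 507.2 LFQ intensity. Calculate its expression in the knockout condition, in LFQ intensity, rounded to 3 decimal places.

Fold change = 2^(-3.79) = 0.0723
knockout expression = 507.2 × 0.0723 = 36.667

36.667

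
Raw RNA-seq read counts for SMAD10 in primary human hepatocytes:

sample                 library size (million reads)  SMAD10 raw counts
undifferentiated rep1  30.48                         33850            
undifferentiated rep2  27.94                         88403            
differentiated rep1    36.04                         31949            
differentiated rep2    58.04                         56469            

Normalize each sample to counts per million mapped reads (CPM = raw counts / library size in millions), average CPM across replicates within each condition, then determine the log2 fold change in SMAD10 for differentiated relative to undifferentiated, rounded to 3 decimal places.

CPM(undifferentiated rep1) = 33850 / 30.48 = 1110.5643
CPM(undifferentiated rep2) = 88403 / 27.94 = 3164.0301
CPM(differentiated rep1) = 31949 / 36.04 = 886.4872
CPM(differentiated rep2) = 56469 / 58.04 = 972.9325
mean CPM(undifferentiated) = 2137.2972; mean CPM(differentiated) = 929.7098
Fold change = 929.7098 / 2137.2972 = 0.43499
log2(0.43499) = -1.2009

-1.201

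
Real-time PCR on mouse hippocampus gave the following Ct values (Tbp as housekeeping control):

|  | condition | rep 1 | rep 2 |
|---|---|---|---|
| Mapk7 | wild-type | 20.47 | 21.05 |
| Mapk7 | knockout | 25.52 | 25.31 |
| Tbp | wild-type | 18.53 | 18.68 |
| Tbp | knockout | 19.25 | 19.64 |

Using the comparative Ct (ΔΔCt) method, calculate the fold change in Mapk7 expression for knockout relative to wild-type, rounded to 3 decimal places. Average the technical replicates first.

Mean Ct: Mapk7 wild-type 20.760; Mapk7 knockout 25.415; Tbp wild-type 18.605; Tbp knockout 19.445
ΔCt(wild-type) = 20.760 − 18.605 = 2.155
ΔCt(knockout) = 25.415 − 19.445 = 5.970
ΔΔCt = 5.970 − 2.155 = 3.815
Fold change = 2^(−3.815) = 0.0711

0.071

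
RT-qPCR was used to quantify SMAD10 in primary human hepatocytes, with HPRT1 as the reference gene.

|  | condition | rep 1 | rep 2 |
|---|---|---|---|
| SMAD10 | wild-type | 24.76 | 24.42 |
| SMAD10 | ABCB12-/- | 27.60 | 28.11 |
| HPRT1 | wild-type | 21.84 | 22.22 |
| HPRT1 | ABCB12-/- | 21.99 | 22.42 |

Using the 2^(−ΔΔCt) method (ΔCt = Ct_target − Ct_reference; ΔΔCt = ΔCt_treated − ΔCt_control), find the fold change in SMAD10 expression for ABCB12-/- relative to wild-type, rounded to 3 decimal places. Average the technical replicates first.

Mean Ct: SMAD10 wild-type 24.590; SMAD10 ABCB12-/- 27.855; HPRT1 wild-type 22.030; HPRT1 ABCB12-/- 22.205
ΔCt(wild-type) = 24.590 − 22.030 = 2.560
ΔCt(ABCB12-/-) = 27.855 − 22.205 = 5.650
ΔΔCt = 5.650 − 2.560 = 3.090
Fold change = 2^(−3.090) = 0.1174

0.117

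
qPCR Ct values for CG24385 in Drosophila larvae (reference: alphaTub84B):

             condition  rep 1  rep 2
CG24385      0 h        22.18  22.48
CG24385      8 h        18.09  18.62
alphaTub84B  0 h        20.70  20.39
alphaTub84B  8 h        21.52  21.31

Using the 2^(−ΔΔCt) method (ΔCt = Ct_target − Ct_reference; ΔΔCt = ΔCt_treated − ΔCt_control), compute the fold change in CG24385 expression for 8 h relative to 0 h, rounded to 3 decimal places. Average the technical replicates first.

Mean Ct: CG24385 0 h 22.330; CG24385 8 h 18.355; alphaTub84B 0 h 20.545; alphaTub84B 8 h 21.415
ΔCt(0 h) = 22.330 − 20.545 = 1.785
ΔCt(8 h) = 18.355 − 21.415 = -3.060
ΔΔCt = -3.060 − 1.785 = -4.845
Fold change = 2^(−(-4.845)) = 2^4.845 = 28.7402

28.740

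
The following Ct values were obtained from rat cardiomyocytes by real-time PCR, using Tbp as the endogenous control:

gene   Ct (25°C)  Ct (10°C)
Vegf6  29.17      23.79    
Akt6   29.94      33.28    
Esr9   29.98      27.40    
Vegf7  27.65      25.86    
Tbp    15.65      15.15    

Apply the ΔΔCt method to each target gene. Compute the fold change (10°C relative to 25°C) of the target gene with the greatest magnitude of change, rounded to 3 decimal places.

Vegf6: ΔΔCt = (23.79−15.15) − (29.17−15.65) = 8.64 − 13.52 = -4.88; fold change = 2^4.88 = 29.446
Akt6: ΔΔCt = (33.28−15.15) − (29.94−15.65) = 18.13 − 14.29 = 3.84; fold change = 2^-3.84 = 0.070
Esr9: ΔΔCt = (27.40−15.15) − (29.98−15.65) = 12.25 − 14.33 = -2.08; fold change = 2^2.08 = 4.228
Vegf7: ΔΔCt = (25.86−15.15) − (27.65−15.65) = 10.71 − 12.00 = -1.29; fold change = 2^1.29 = 2.445
Vegf6 has the largest |ΔΔCt| = 4.88.

29.446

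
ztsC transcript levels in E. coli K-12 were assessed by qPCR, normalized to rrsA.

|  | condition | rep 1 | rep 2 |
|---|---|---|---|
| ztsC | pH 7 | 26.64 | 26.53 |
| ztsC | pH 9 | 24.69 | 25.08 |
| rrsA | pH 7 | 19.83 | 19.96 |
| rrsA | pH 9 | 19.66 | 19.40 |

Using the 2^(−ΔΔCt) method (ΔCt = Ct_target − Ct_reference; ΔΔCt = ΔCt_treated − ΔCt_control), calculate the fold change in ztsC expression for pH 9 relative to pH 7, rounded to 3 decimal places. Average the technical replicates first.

2.523

Mean Ct: ztsC pH 7 26.585; ztsC pH 9 24.885; rrsA pH 7 19.895; rrsA pH 9 19.530
ΔCt(pH 7) = 26.585 − 19.895 = 6.690
ΔCt(pH 9) = 24.885 − 19.530 = 5.355
ΔΔCt = 5.355 − 6.690 = -1.335
Fold change = 2^(−(-1.335)) = 2^1.335 = 2.5228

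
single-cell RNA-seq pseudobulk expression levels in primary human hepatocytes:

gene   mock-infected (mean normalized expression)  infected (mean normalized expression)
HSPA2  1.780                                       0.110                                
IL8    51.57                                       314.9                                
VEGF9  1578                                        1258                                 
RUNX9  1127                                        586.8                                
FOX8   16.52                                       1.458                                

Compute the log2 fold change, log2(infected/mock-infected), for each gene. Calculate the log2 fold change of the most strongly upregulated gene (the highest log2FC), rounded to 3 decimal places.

2.610

log2(0.110/1.780) = -4.016  (HSPA2)
log2(314.9/51.57) = 2.610  (IL8)
log2(1258/1578) = -0.327  (VEGF9)
log2(586.8/1127) = -0.942  (RUNX9)
log2(1.458/16.52) = -3.502  (FOX8)
IL8 is most strongly upregulated.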